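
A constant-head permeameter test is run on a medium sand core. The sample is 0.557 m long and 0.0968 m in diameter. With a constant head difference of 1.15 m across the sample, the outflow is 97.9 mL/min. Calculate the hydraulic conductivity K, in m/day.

9.28

Cross-sectional area A = π·(d/2)² = π × (0.0968/2)² = 0.007359 m².
Convert discharge: 97.9 mL/min = 1.632e-06 m³/s.
Darcy's law rearranged: K = Q·L / (A·Δh) = 1.632e-06 × 0.557 / (0.007359 × 1.15) = 0.0001074 m/s = 9.278 m/day.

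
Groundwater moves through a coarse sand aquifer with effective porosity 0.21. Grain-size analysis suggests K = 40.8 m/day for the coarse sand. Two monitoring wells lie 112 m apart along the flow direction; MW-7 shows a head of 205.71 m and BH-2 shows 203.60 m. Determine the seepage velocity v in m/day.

3.66

Hydraulic gradient i = (205.71 − 203.60) / 112 = 2.11 / 112 = 0.01884.
Darcy flux q = K · i = 40.80 × 0.01884 = 0.7686 m/day.
Seepage velocity v = q / n_e = 0.7686 / 0.21 = 3.660 m/day.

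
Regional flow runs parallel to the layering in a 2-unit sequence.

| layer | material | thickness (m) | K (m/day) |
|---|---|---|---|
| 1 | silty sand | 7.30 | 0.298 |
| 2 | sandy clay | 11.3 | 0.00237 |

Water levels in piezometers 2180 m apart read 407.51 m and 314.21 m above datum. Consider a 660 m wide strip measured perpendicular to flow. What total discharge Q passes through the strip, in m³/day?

Flow is parallel to layering, so each bed carries its own Darcy discharge and the transmissivities add.
Σ(K_i·b_i) = 0.298×7.30 + 0.00237×11.3 = 2.202 m²/day.
Hydraulic gradient i = (407.51 − 314.21) / 2180 = 93.3 / 2180 = 0.04280.
Q = Σ(K_i·b_i) · W · i = 2.202 × 660 × 0.04280 = 62.20 m³/day.

62.2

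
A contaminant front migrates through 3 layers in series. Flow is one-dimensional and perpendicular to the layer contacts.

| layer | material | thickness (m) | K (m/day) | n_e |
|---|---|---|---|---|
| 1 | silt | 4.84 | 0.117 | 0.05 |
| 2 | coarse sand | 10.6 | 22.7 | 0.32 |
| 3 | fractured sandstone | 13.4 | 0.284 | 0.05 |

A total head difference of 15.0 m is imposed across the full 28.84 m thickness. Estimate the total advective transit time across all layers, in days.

25.5

With flow normal to the layers, continuity requires the same specific discharge q through every layer.
Σ(b_i/K_i) = 4.84/0.117 + 10.6/22.7 + 13.4/0.284 = 89.02 d.
q = Δh / Σ(b_i/K_i) = 15.0 / 89.02 = 0.1685 m/day.
In each layer the seepage velocity is v_i = q/n_i, so the layer transit time is t_i = b_i·n_i / q:
  layer 1 (silt): t_1 = 4.84 × 0.05 / 0.1685 = 1.436 d
  layer 2 (coarse sand): t_2 = 10.6 × 0.32 / 0.1685 = 20.13 d
  layer 3 (fractured sandstone): t_3 = 13.4 × 0.05 / 0.1685 = 3.976 d
Total t = Σ t_i = 25.54 days.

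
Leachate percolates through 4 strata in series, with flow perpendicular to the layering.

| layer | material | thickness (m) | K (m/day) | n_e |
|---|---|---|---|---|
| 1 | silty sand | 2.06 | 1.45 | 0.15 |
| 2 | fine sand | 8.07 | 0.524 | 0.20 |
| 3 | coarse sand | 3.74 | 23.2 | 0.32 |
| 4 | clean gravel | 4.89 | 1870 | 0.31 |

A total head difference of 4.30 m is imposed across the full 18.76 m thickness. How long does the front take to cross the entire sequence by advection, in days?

18.3

With flow normal to the layers, continuity requires the same specific discharge q through every layer.
Σ(b_i/K_i) = 2.06/1.45 + 8.07/0.524 + 3.74/23.2 + 4.89/1870 = 16.99 d.
q = Δh / Σ(b_i/K_i) = 4.30 / 16.99 = 0.2532 m/day.
In each layer the seepage velocity is v_i = q/n_i, so the layer transit time is t_i = b_i·n_i / q:
  layer 1 (silty sand): t_1 = 2.06 × 0.15 / 0.2532 = 1.221 d
  layer 2 (fine sand): t_2 = 8.07 × 0.20 / 0.2532 = 6.375 d
  layer 3 (coarse sand): t_3 = 3.74 × 0.32 / 0.2532 = 4.727 d
  layer 4 (clean gravel): t_4 = 4.89 × 0.31 / 0.2532 = 5.988 d
Total t = Σ t_i = 18.31 days.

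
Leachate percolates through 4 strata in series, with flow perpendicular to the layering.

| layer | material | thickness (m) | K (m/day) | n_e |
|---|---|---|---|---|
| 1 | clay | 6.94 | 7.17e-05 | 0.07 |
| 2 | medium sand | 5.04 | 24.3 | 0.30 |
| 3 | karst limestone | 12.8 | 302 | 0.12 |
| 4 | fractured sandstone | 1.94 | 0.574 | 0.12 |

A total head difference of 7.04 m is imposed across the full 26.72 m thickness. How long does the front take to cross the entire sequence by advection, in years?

With flow normal to the layers, continuity requires the same specific discharge q through every layer.
Σ(b_i/K_i) = 6.94/7.17e-05 + 5.04/24.3 + 12.8/302 + 1.94/0.574 = 96796 d.
q = Δh / Σ(b_i/K_i) = 7.04 / 96796 = 7.273e-05 m/day.
In each layer the seepage velocity is v_i = q/n_i, so the layer transit time is t_i = b_i·n_i / q:
  layer 1 (clay): t_1 = 6.94 × 0.07 / 7.273e-05 = 6679 d
  layer 2 (medium sand): t_2 = 5.04 × 0.30 / 7.273e-05 = 20789 d
  layer 3 (karst limestone): t_3 = 12.8 × 0.12 / 7.273e-05 = 21119 d
  layer 4 (fractured sandstone): t_4 = 1.94 × 0.12 / 7.273e-05 = 3201 d
Total t = Σ t_i = 51789 days = 141.8 years.

142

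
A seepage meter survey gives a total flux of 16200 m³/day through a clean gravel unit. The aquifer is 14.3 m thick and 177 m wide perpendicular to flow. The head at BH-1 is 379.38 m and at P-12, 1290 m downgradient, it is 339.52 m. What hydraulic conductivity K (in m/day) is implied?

207

Cross-sectional area A = 177 × 14.3 = 2531 m².
Hydraulic gradient i = (379.38 − 339.52) / 1290 = 39.86 / 1290 = 0.03090.
From Q = K·A·i, K = Q / (A·i) = 16200 / (2531 × 0.03090) = 207.1 m/day.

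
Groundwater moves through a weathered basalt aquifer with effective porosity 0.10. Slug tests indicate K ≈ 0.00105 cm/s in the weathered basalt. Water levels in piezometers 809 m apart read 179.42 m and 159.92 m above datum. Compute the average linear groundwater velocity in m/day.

Convert K: 0.00105 cm/s × 864 = 0.9072 m/day.
Hydraulic gradient i = (179.42 − 159.92) / 809 = 19.5 / 809 = 0.02410.
Darcy flux q = K · i = 0.9072 × 0.02410 = 0.02187 m/day.
Seepage velocity v = q / n_e = 0.02187 / 0.10 = 0.2187 m/day.

0.219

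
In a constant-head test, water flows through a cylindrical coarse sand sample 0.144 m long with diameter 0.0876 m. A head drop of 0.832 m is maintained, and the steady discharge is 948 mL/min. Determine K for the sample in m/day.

Cross-sectional area A = π·(d/2)² = π × (0.0876/2)² = 0.006027 m².
Convert discharge: 948 mL/min = 1.580e-05 m³/s.
Darcy's law rearranged: K = Q·L / (A·Δh) = 1.580e-05 × 0.144 / (0.006027 × 0.832) = 0.0004537 m/s = 39.20 m/day.

39.2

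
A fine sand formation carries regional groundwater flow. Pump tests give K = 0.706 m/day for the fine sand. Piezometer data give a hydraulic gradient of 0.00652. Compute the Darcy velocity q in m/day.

Hydraulic gradient i = 0.00652.
Specific discharge q = K · i = 0.7060 × 0.006520 = 0.004603 m/day.

0.00460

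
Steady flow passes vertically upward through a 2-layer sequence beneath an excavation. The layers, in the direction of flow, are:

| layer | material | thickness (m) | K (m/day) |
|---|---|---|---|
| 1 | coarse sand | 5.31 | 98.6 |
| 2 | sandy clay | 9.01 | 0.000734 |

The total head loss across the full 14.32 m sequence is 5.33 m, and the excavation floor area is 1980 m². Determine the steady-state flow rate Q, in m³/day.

Flow is perpendicular to layering, so the layers act in series and the equivalent K is the thickness-weighted harmonic mean.
Total thickness L = 5.31 + 9.01 = 14.32 m.
Σ(b_i/K_i) = 5.31/98.6 + 9.01/0.000734 = 12275 d.
K_eq = L / Σ(b_i/K_i) = 14.32 / 12275 = 0.001167 m/day.
Q = K_eq · A · (Δh/L) = 0.001167 × 1980 × (5.33/14.32) = 0.8597 m³/day.

0.860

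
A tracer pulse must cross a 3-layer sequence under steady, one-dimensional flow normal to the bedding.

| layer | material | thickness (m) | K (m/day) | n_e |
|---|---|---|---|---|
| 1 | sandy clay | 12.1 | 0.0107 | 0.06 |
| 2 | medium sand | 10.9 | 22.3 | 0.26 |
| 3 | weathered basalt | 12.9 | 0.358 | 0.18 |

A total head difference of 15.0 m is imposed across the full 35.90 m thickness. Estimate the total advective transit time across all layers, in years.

With flow normal to the layers, continuity requires the same specific discharge q through every layer.
Σ(b_i/K_i) = 12.1/0.0107 + 10.9/22.3 + 12.9/0.358 = 1167 d.
q = Δh / Σ(b_i/K_i) = 15.0 / 1167 = 0.01285 m/day.
In each layer the seepage velocity is v_i = q/n_i, so the layer transit time is t_i = b_i·n_i / q:
  layer 1 (sandy clay): t_1 = 12.1 × 0.06 / 0.01285 = 56.50 d
  layer 2 (medium sand): t_2 = 10.9 × 0.26 / 0.01285 = 220.6 d
  layer 3 (weathered basalt): t_3 = 12.9 × 0.18 / 0.01285 = 180.7 d
Total t = Σ t_i = 457.8 days = 1.253 years.

1.25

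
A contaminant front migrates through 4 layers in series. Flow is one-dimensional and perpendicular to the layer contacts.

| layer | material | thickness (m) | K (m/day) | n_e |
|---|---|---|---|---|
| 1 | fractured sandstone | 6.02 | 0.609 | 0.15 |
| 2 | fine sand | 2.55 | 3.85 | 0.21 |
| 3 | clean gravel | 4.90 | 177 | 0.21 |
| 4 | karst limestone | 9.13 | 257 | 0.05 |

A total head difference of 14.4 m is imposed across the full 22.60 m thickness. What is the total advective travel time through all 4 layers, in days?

With flow normal to the layers, continuity requires the same specific discharge q through every layer.
Σ(b_i/K_i) = 6.02/0.609 + 2.55/3.85 + 4.90/177 + 9.13/257 = 10.61 d.
q = Δh / Σ(b_i/K_i) = 14.4 / 10.61 = 1.357 m/day.
In each layer the seepage velocity is v_i = q/n_i, so the layer transit time is t_i = b_i·n_i / q:
  layer 1 (fractured sandstone): t_1 = 6.02 × 0.15 / 1.357 = 0.6654 d
  layer 2 (fine sand): t_2 = 2.55 × 0.21 / 1.357 = 0.3946 d
  layer 3 (clean gravel): t_3 = 4.90 × 0.21 / 1.357 = 0.7582 d
  layer 4 (karst limestone): t_4 = 9.13 × 0.05 / 1.357 = 0.3364 d
Total t = Σ t_i = 2.155 days.

2.15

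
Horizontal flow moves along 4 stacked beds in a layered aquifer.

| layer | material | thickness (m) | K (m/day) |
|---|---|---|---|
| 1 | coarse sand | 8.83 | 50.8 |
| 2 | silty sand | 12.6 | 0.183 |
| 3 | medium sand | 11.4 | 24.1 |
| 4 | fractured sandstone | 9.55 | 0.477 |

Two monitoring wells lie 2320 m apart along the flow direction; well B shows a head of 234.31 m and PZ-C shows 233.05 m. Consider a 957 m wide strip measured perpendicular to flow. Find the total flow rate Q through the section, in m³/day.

380

Flow is parallel to layering, so each bed carries its own Darcy discharge and the transmissivities add.
Σ(K_i·b_i) = 50.8×8.83 + 0.183×12.6 + 24.1×11.4 + 0.477×9.55 = 730.2 m²/day.
Hydraulic gradient i = (234.31 − 233.05) / 2320 = 1.26 / 2320 = 0.0005431.
Q = Σ(K_i·b_i) · W · i = 730.2 × 957 × 0.0005431 = 379.5 m³/day.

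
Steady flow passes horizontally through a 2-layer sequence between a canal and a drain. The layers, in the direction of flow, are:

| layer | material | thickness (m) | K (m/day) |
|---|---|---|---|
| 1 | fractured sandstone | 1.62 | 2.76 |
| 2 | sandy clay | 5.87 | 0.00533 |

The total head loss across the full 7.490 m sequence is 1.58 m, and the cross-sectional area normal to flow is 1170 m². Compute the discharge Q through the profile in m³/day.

1.68

Flow is perpendicular to layering, so the layers act in series and the equivalent K is the thickness-weighted harmonic mean.
Total thickness L = 1.62 + 5.87 = 7.490 m.
Σ(b_i/K_i) = 1.62/2.76 + 5.87/0.00533 = 1102 d.
K_eq = L / Σ(b_i/K_i) = 7.490 / 1102 = 0.006797 m/day.
Q = K_eq · A · (Δh/L) = 0.006797 × 1170 × (1.58/7.490) = 1.678 m³/day.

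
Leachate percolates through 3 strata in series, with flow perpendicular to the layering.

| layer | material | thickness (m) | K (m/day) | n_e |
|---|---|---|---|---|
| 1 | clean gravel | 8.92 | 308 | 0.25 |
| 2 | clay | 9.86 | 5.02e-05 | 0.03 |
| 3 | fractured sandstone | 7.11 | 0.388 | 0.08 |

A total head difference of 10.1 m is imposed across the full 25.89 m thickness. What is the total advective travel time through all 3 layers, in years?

With flow normal to the layers, continuity requires the same specific discharge q through every layer.
Σ(b_i/K_i) = 8.92/308 + 9.86/5.02e-05 + 7.11/0.388 = 1.964e+05 d.
q = Δh / Σ(b_i/K_i) = 10.1 / 1.964e+05 = 5.142e-05 m/day.
In each layer the seepage velocity is v_i = q/n_i, so the layer transit time is t_i = b_i·n_i / q:
  layer 1 (clean gravel): t_1 = 8.92 × 0.25 / 5.142e-05 = 43371 d
  layer 2 (clay): t_2 = 9.86 × 0.03 / 5.142e-05 = 5753 d
  layer 3 (fractured sandstone): t_3 = 7.11 × 0.08 / 5.142e-05 = 11062 d
Total t = Σ t_i = 60186 days = 164.8 years.

165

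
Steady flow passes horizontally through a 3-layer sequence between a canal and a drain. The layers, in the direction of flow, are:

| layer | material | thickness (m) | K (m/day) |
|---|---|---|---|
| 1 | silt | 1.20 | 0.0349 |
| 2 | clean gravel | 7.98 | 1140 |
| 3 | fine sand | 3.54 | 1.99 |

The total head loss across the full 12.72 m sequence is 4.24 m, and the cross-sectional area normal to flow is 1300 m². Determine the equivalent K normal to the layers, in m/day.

0.352

Flow is perpendicular to layering, so the layers act in series and the equivalent K is the thickness-weighted harmonic mean.
Total thickness L = 1.20 + 7.98 + 3.54 = 12.72 m.
Σ(b_i/K_i) = 1.20/0.0349 + 7.98/1140 + 3.54/1.99 = 36.17 d.
K_eq = L / Σ(b_i/K_i) = 12.72 / 36.17 = 0.3517 m/day.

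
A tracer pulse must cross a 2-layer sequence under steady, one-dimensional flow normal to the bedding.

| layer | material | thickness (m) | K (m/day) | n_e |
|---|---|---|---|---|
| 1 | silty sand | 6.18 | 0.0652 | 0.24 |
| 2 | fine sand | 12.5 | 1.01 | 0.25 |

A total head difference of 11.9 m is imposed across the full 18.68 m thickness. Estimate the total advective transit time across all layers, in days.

With flow normal to the layers, continuity requires the same specific discharge q through every layer.
Σ(b_i/K_i) = 6.18/0.0652 + 12.5/1.01 = 107.2 d.
q = Δh / Σ(b_i/K_i) = 11.9 / 107.2 = 0.1110 m/day.
In each layer the seepage velocity is v_i = q/n_i, so the layer transit time is t_i = b_i·n_i / q:
  layer 1 (silty sand): t_1 = 6.18 × 0.24 / 0.1110 = 13.36 d
  layer 2 (fine sand): t_2 = 12.5 × 0.25 / 0.1110 = 28.14 d
Total t = Σ t_i = 41.50 days.

41.5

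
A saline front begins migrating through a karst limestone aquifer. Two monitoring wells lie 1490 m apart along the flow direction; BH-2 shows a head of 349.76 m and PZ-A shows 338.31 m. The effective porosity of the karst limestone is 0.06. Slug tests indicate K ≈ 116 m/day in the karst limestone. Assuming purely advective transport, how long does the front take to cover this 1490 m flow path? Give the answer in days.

Hydraulic gradient i = (349.76 − 338.31) / 1490 = 11.45 / 1490 = 0.007685.
Darcy flux q = K · i = 116.0 × 0.007685 = 0.8914 m/day.
Seepage velocity v = q / n_e = 0.8914 / 0.06 = 14.86 m/day.
Travel time t = L / v = 1490 / 14.86 = 100.3 days.

100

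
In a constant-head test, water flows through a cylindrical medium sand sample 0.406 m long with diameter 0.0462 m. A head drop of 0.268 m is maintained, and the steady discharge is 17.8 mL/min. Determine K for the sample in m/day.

23.2

Cross-sectional area A = π·(d/2)² = π × (0.0462/2)² = 0.001676 m².
Convert discharge: 17.8 mL/min = 2.967e-07 m³/s.
Darcy's law rearranged: K = Q·L / (A·Δh) = 2.967e-07 × 0.406 / (0.001676 × 0.268) = 0.0002681 m/s = 23.16 m/day.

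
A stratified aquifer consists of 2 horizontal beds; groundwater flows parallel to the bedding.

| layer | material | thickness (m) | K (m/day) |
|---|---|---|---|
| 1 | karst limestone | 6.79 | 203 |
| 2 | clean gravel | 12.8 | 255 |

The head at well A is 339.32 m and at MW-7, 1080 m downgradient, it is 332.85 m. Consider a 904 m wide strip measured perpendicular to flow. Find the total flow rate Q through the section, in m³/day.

Flow is parallel to layering, so each bed carries its own Darcy discharge and the transmissivities add.
Σ(K_i·b_i) = 203×6.79 + 255×12.8 = 4642 m²/day.
Hydraulic gradient i = (339.32 − 332.85) / 1080 = 6.47 / 1080 = 0.005991.
Q = Σ(K_i·b_i) · W · i = 4642 × 904 × 0.005991 = 25141 m³/day.

25100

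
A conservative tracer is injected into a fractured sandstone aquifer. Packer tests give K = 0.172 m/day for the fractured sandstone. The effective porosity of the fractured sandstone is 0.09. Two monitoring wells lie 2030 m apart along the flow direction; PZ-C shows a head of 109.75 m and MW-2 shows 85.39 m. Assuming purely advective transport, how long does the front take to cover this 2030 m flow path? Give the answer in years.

Hydraulic gradient i = (109.75 − 85.39) / 2030 = 24.36 / 2030 = 0.01200.
Darcy flux q = K · i = 0.1720 × 0.01200 = 0.002064 m/day.
Seepage velocity v = q / n_e = 0.002064 / 0.09 = 0.02293 m/day.
Travel time t = L / v = 2030 / 0.02293 = 88517 days = 242.3 years.

242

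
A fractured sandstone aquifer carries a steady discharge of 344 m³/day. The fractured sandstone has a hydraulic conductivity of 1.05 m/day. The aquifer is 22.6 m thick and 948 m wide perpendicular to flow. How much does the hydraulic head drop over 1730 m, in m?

26.5

Cross-sectional area A = 948 × 22.6 = 21425 m².
From Q = K·A·i, i = Q / (K·A) = 344 / (1.050 × 21425) = 0.01529.
Head loss Δh = i · L = 0.01529 × 1730 = 26.45 m.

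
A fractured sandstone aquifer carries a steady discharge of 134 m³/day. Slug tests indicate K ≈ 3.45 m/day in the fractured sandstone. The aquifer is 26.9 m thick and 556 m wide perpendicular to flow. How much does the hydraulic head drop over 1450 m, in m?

Cross-sectional area A = 556 × 26.9 = 14956 m².
From Q = K·A·i, i = Q / (K·A) = 134 / (3.450 × 14956) = 0.002597.
Head loss Δh = i · L = 0.002597 × 1450 = 3.766 m.

3.77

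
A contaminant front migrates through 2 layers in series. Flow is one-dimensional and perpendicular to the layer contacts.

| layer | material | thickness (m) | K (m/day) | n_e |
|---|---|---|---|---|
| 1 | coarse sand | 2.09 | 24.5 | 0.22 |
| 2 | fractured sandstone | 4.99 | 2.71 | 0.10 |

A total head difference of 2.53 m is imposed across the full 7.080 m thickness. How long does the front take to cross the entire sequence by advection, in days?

With flow normal to the layers, continuity requires the same specific discharge q through every layer.
Σ(b_i/K_i) = 2.09/24.5 + 4.99/2.71 = 1.927 d.
q = Δh / Σ(b_i/K_i) = 2.53 / 1.927 = 1.313 m/day.
In each layer the seepage velocity is v_i = q/n_i, so the layer transit time is t_i = b_i·n_i / q:
  layer 1 (coarse sand): t_1 = 2.09 × 0.22 / 1.313 = 0.3501 d
  layer 2 (fractured sandstone): t_2 = 4.99 × 0.10 / 1.313 = 0.3800 d
Total t = Σ t_i = 0.7301 days.

0.730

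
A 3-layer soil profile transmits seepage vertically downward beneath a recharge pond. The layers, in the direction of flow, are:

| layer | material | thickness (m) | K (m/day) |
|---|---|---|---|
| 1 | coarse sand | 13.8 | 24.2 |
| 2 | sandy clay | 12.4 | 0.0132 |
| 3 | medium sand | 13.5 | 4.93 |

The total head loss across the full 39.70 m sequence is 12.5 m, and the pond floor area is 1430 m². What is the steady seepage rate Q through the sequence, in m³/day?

Flow is perpendicular to layering, so the layers act in series and the equivalent K is the thickness-weighted harmonic mean.
Total thickness L = 13.8 + 12.4 + 13.5 = 39.70 m.
Σ(b_i/K_i) = 13.8/24.2 + 12.4/0.0132 + 13.5/4.93 = 942.7 d.
K_eq = L / Σ(b_i/K_i) = 39.70 / 942.7 = 0.04211 m/day.
Q = K_eq · A · (Δh/L) = 0.04211 × 1430 × (12.5/39.70) = 18.96 m³/day.

19.0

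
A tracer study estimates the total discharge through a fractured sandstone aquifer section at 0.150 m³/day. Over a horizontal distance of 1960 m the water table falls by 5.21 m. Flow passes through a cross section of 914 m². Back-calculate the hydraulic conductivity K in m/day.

0.0617

Hydraulic gradient i = Δh / L = 5.21 / 1960 = 0.002658.
From Q = K·A·i, K = Q / (A·i) = 0.150 / (914.0 × 0.002658) = 0.06174 m/day.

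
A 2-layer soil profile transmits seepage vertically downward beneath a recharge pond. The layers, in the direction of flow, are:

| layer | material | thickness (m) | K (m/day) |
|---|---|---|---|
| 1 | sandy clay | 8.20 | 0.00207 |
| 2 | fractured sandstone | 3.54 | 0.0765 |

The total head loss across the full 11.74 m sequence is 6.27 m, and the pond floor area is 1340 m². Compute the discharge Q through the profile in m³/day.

2.10

Flow is perpendicular to layering, so the layers act in series and the equivalent K is the thickness-weighted harmonic mean.
Total thickness L = 8.20 + 3.54 = 11.74 m.
Σ(b_i/K_i) = 8.20/0.00207 + 3.54/0.0765 = 4008 d.
K_eq = L / Σ(b_i/K_i) = 11.74 / 4008 = 0.002929 m/day.
Q = K_eq · A · (Δh/L) = 0.002929 × 1340 × (6.27/11.74) = 2.096 m³/day.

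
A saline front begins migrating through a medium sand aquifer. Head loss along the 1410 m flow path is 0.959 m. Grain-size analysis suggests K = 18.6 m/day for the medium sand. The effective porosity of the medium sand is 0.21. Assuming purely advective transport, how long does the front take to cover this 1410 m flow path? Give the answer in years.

Hydraulic gradient i = Δh / L = 0.959 / 1410 = 0.0006801.
Darcy flux q = K · i = 18.60 × 0.0006801 = 0.01265 m/day.
Seepage velocity v = q / n_e = 0.01265 / 0.21 = 0.06024 m/day.
Travel time t = L / v = 1410 / 0.06024 = 23406 days = 64.08 years.

64.1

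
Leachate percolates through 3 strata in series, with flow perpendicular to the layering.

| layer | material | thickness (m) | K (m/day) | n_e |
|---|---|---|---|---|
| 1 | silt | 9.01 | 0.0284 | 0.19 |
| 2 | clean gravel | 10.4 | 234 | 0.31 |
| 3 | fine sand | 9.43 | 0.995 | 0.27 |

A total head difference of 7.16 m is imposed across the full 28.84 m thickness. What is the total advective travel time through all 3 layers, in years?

With flow normal to the layers, continuity requires the same specific discharge q through every layer.
Σ(b_i/K_i) = 9.01/0.0284 + 10.4/234 + 9.43/0.995 = 326.8 d.
q = Δh / Σ(b_i/K_i) = 7.16 / 326.8 = 0.02191 m/day.
In each layer the seepage velocity is v_i = q/n_i, so the layer transit time is t_i = b_i·n_i / q:
  layer 1 (silt): t_1 = 9.01 × 0.19 / 0.02191 = 78.13 d
  layer 2 (clean gravel): t_2 = 10.4 × 0.31 / 0.02191 = 147.1 d
  layer 3 (fine sand): t_3 = 9.43 × 0.27 / 0.02191 = 116.2 d
Total t = Σ t_i = 341.5 days = 0.9349 years.

0.935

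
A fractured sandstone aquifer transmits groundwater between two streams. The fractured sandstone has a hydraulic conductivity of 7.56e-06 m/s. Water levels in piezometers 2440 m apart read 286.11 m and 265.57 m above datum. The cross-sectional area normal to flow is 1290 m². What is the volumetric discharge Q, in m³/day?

7.09

Convert K: 7.56e-06 m/s × 86400 = 0.6532 m/day.
Hydraulic gradient i = (286.11 − 265.57) / 2440 = 20.54 / 2440 = 0.008418.
Darcy's law: Q = K · A · i = 0.6532 × 1290 × 0.008418 = 7.093 m³/day.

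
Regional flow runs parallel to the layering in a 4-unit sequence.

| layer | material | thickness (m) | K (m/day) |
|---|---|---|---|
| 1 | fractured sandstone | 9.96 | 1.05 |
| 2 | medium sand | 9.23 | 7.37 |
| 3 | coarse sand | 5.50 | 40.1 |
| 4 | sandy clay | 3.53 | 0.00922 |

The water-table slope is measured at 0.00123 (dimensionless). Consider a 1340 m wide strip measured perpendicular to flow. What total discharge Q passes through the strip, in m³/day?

493

Flow is parallel to layering, so each bed carries its own Darcy discharge and the transmissivities add.
Σ(K_i·b_i) = 1.05×9.96 + 7.37×9.23 + 40.1×5.50 + 0.00922×3.53 = 299.1 m²/day.
Hydraulic gradient i = 0.00123.
Q = Σ(K_i·b_i) · W · i = 299.1 × 1340 × 0.001230 = 492.9 m³/day.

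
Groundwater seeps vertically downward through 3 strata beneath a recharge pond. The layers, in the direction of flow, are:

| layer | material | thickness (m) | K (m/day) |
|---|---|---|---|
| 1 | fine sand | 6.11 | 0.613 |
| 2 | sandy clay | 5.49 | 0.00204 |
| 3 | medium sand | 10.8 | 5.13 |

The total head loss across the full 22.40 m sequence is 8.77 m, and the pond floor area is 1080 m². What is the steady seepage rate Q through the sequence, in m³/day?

3.50

Flow is perpendicular to layering, so the layers act in series and the equivalent K is the thickness-weighted harmonic mean.
Total thickness L = 6.11 + 5.49 + 10.8 = 22.40 m.
Σ(b_i/K_i) = 6.11/0.613 + 5.49/0.00204 + 10.8/5.13 = 2703 d.
K_eq = L / Σ(b_i/K_i) = 22.40 / 2703 = 0.008286 m/day.
Q = K_eq · A · (Δh/L) = 0.008286 × 1080 × (8.77/22.40) = 3.504 m³/day.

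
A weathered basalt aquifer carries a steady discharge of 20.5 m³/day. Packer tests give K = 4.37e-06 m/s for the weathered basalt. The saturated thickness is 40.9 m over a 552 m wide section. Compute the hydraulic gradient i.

Convert K: 4.37e-06 m/s × 86400 = 0.3776 m/day.
Cross-sectional area A = 552 × 40.9 = 22577 m².
From Q = K·A·i, i = Q / (K·A) = 20.5 / (0.3776 × 22577) = 0.002405.

0.00240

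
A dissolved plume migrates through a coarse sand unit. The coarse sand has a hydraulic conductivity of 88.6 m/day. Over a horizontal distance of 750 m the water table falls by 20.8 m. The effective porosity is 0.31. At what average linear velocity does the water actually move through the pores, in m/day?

Hydraulic gradient i = Δh / L = 20.8 / 750 = 0.02773.
Darcy flux q = K · i = 88.60 × 0.02773 = 2.457 m/day.
Seepage velocity v = q / n_e = 2.457 / 0.31 = 7.926 m/day.

7.93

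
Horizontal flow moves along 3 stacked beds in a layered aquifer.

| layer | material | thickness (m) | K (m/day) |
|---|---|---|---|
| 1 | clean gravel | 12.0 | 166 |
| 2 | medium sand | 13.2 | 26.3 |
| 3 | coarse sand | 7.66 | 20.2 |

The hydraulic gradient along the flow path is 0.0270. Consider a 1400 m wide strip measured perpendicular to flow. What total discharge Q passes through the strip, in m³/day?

Flow is parallel to layering, so each bed carries its own Darcy discharge and the transmissivities add.
Σ(K_i·b_i) = 166×12.0 + 26.3×13.2 + 20.2×7.66 = 2494 m²/day.
Hydraulic gradient i = 0.0270.
Q = Σ(K_i·b_i) · W · i = 2494 × 1400 × 0.02700 = 94269 m³/day.

94300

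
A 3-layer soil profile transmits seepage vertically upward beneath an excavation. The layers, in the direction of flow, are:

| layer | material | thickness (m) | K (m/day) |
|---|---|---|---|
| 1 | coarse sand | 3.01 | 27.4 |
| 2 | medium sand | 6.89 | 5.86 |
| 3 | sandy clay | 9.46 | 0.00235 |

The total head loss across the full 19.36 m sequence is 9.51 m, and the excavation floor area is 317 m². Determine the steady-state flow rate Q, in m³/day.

0.749

Flow is perpendicular to layering, so the layers act in series and the equivalent K is the thickness-weighted harmonic mean.
Total thickness L = 3.01 + 6.89 + 9.46 = 19.36 m.
Σ(b_i/K_i) = 3.01/27.4 + 6.89/5.86 + 9.46/0.00235 = 4027 d.
K_eq = L / Σ(b_i/K_i) = 19.36 / 4027 = 0.004808 m/day.
Q = K_eq · A · (Δh/L) = 0.004808 × 317 × (9.51/19.36) = 0.7486 m³/day.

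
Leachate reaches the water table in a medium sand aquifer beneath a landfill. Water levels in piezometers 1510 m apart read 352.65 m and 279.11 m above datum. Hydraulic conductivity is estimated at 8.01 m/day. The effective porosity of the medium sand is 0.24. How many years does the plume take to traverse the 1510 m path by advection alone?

2.54

Hydraulic gradient i = (352.65 − 279.11) / 1510 = 73.54 / 1510 = 0.04870.
Darcy flux q = K · i = 8.010 × 0.04870 = 0.3901 m/day.
Seepage velocity v = q / n_e = 0.3901 / 0.24 = 1.625 m/day.
Travel time t = L / v = 1510 / 1.625 = 929.0 days = 2.543 years.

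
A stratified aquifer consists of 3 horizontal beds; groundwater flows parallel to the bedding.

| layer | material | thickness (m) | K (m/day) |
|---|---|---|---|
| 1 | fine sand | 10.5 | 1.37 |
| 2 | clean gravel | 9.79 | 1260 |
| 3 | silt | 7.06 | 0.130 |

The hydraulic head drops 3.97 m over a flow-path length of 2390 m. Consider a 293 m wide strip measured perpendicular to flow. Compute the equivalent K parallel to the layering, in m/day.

Flow is parallel to layering, so each bed carries its own Darcy discharge and the transmissivities add.
Σ(K_i·b_i) = 1.37×10.5 + 1260×9.79 + 0.130×7.06 = 12351 m²/day.
Total thickness b = 27.35 m, so K_eq = Σ(K_i·b_i)/b = 451.6 m/day.

452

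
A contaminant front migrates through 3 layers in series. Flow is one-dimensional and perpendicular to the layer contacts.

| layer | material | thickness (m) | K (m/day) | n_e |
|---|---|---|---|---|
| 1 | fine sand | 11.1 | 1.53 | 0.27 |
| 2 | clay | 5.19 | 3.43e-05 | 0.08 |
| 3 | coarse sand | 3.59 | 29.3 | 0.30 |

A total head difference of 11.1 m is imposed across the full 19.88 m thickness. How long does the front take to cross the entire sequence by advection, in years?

168

With flow normal to the layers, continuity requires the same specific discharge q through every layer.
Σ(b_i/K_i) = 11.1/1.53 + 5.19/3.43e-05 + 3.59/29.3 = 1.513e+05 d.
q = Δh / Σ(b_i/K_i) = 11.1 / 1.513e+05 = 7.335e-05 m/day.
In each layer the seepage velocity is v_i = q/n_i, so the layer transit time is t_i = b_i·n_i / q:
  layer 1 (fine sand): t_1 = 11.1 × 0.27 / 7.335e-05 = 40856 d
  layer 2 (clay): t_2 = 5.19 × 0.08 / 7.335e-05 = 5660 d
  layer 3 (coarse sand): t_3 = 3.59 × 0.30 / 7.335e-05 = 14682 d
Total t = Σ t_i = 61198 days = 167.6 years.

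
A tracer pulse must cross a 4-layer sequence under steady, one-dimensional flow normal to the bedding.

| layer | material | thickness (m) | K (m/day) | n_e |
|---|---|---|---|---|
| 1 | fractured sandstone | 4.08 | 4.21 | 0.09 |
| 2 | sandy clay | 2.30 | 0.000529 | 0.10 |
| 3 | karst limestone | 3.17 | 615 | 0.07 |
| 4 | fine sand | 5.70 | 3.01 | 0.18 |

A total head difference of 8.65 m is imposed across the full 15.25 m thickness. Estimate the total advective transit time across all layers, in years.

With flow normal to the layers, continuity requires the same specific discharge q through every layer.
Σ(b_i/K_i) = 4.08/4.21 + 2.30/0.000529 + 3.17/615 + 5.70/3.01 = 4351 d.
q = Δh / Σ(b_i/K_i) = 8.65 / 4351 = 0.001988 m/day.
In each layer the seepage velocity is v_i = q/n_i, so the layer transit time is t_i = b_i·n_i / q:
  layer 1 (fractured sandstone): t_1 = 4.08 × 0.09 / 0.001988 = 184.7 d
  layer 2 (sandy clay): t_2 = 2.30 × 0.10 / 0.001988 = 115.7 d
  layer 3 (karst limestone): t_3 = 3.17 × 0.07 / 0.001988 = 111.6 d
  layer 4 (fine sand): t_4 = 5.70 × 0.18 / 0.001988 = 516.0 d
Total t = Σ t_i = 928.0 days = 2.541 years.

2.54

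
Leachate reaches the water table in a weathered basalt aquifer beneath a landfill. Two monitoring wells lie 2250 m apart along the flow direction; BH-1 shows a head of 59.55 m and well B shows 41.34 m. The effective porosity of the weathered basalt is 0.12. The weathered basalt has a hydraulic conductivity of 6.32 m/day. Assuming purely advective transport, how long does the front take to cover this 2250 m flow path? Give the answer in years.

Hydraulic gradient i = (59.55 − 41.34) / 2250 = 18.21 / 2250 = 0.008093.
Darcy flux q = K · i = 6.320 × 0.008093 = 0.05115 m/day.
Seepage velocity v = q / n_e = 0.05115 / 0.12 = 0.4262 m/day.
Travel time t = L / v = 2250 / 0.4262 = 5279 days = 14.45 years.

14.5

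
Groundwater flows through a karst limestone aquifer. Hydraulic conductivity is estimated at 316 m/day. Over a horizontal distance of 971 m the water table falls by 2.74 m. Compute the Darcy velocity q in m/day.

Hydraulic gradient i = Δh / L = 2.74 / 971 = 0.002822.
Specific discharge q = K · i = 316.0 × 0.002822 = 0.8917 m/day.

0.892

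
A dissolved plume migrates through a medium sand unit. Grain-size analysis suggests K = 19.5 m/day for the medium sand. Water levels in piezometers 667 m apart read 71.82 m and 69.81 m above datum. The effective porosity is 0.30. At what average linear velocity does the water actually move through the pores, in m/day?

Hydraulic gradient i = (71.82 − 69.81) / 667 = 2.01 / 667 = 0.003013.
Darcy flux q = K · i = 19.50 × 0.003013 = 0.05876 m/day.
Seepage velocity v = q / n_e = 0.05876 / 0.30 = 0.1959 m/day.

0.196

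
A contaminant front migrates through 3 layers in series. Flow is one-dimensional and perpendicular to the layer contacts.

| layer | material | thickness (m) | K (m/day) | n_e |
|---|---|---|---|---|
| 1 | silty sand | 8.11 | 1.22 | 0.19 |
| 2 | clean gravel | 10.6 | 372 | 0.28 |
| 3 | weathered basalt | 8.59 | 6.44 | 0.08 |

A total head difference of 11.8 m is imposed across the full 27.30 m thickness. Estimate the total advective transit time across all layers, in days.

With flow normal to the layers, continuity requires the same specific discharge q through every layer.
Σ(b_i/K_i) = 8.11/1.22 + 10.6/372 + 8.59/6.44 = 8.010 d.
q = Δh / Σ(b_i/K_i) = 11.8 / 8.010 = 1.473 m/day.
In each layer the seepage velocity is v_i = q/n_i, so the layer transit time is t_i = b_i·n_i / q:
  layer 1 (silty sand): t_1 = 8.11 × 0.19 / 1.473 = 1.046 d
  layer 2 (clean gravel): t_2 = 10.6 × 0.28 / 1.473 = 2.015 d
  layer 3 (weathered basalt): t_3 = 8.59 × 0.08 / 1.473 = 0.4665 d
Total t = Σ t_i = 3.527 days.

3.53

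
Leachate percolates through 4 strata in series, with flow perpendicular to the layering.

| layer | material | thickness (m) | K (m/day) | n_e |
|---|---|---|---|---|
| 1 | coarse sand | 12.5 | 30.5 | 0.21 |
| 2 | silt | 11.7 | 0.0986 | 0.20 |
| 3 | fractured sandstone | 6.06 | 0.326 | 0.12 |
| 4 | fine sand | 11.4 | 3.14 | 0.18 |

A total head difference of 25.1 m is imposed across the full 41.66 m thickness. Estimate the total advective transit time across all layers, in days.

With flow normal to the layers, continuity requires the same specific discharge q through every layer.
Σ(b_i/K_i) = 12.5/30.5 + 11.7/0.0986 + 6.06/0.326 + 11.4/3.14 = 141.3 d.
q = Δh / Σ(b_i/K_i) = 25.1 / 141.3 = 0.1776 m/day.
In each layer the seepage velocity is v_i = q/n_i, so the layer transit time is t_i = b_i·n_i / q:
  layer 1 (coarse sand): t_1 = 12.5 × 0.21 / 0.1776 = 14.78 d
  layer 2 (silt): t_2 = 11.7 × 0.20 / 0.1776 = 13.17 d
  layer 3 (fractured sandstone): t_3 = 6.06 × 0.12 / 0.1776 = 4.093 d
  layer 4 (fine sand): t_4 = 11.4 × 0.18 / 0.1776 = 11.55 d
Total t = Σ t_i = 43.59 days.

43.6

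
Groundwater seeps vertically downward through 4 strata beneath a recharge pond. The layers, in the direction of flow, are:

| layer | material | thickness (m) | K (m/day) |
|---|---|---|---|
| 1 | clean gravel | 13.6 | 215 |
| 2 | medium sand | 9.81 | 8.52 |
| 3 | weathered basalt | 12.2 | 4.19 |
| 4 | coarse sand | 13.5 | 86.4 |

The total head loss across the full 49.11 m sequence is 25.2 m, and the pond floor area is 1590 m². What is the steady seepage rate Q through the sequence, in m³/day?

Flow is perpendicular to layering, so the layers act in series and the equivalent K is the thickness-weighted harmonic mean.
Total thickness L = 13.6 + 9.81 + 12.2 + 13.5 = 49.11 m.
Σ(b_i/K_i) = 13.6/215 + 9.81/8.52 + 12.2/4.19 + 13.5/86.4 = 4.283 d.
K_eq = L / Σ(b_i/K_i) = 49.11 / 4.283 = 11.47 m/day.
Q = K_eq · A · (Δh/L) = 11.47 × 1590 × (25.2/49.11) = 9356 m³/day.

9360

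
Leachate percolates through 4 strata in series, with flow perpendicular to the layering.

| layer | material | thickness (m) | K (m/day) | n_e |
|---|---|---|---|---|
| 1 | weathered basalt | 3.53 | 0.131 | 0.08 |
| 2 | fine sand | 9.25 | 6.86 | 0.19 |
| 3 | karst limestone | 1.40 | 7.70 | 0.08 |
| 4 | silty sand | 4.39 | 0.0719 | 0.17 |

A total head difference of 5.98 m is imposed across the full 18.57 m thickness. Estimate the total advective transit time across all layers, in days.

43.4

With flow normal to the layers, continuity requires the same specific discharge q through every layer.
Σ(b_i/K_i) = 3.53/0.131 + 9.25/6.86 + 1.40/7.70 + 4.39/0.0719 = 89.53 d.
q = Δh / Σ(b_i/K_i) = 5.98 / 89.53 = 0.06679 m/day.
In each layer the seepage velocity is v_i = q/n_i, so the layer transit time is t_i = b_i·n_i / q:
  layer 1 (weathered basalt): t_1 = 3.53 × 0.08 / 0.06679 = 4.228 d
  layer 2 (fine sand): t_2 = 9.25 × 0.19 / 0.06679 = 26.31 d
  layer 3 (karst limestone): t_3 = 1.40 × 0.08 / 0.06679 = 1.677 d
  layer 4 (silty sand): t_4 = 4.39 × 0.17 / 0.06679 = 11.17 d
Total t = Σ t_i = 43.39 days.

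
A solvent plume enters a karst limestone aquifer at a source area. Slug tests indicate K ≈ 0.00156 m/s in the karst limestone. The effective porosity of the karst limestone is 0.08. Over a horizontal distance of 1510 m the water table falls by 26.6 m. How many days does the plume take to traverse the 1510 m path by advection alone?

50.9

Convert K: 0.00156 m/s × 86400 = 134.8 m/day.
Hydraulic gradient i = Δh / L = 26.6 / 1510 = 0.01762.
Darcy flux q = K · i = 134.8 × 0.01762 = 2.374 m/day.
Seepage velocity v = q / n_e = 2.374 / 0.08 = 29.68 m/day.
Travel time t = L / v = 1510 / 29.68 = 50.88 days.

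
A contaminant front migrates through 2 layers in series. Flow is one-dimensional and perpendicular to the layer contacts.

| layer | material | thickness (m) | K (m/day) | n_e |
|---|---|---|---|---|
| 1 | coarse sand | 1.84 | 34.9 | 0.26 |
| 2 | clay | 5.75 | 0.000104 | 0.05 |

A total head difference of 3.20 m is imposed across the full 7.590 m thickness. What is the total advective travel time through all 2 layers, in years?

With flow normal to the layers, continuity requires the same specific discharge q through every layer.
Σ(b_i/K_i) = 1.84/34.9 + 5.75/0.000104 = 55289 d.
q = Δh / Σ(b_i/K_i) = 3.20 / 55289 = 5.788e-05 m/day.
In each layer the seepage velocity is v_i = q/n_i, so the layer transit time is t_i = b_i·n_i / q:
  layer 1 (coarse sand): t_1 = 1.84 × 0.26 / 5.788e-05 = 8266 d
  layer 2 (clay): t_2 = 5.75 × 0.05 / 5.788e-05 = 4967 d
Total t = Σ t_i = 13233 days = 36.23 years.

36.2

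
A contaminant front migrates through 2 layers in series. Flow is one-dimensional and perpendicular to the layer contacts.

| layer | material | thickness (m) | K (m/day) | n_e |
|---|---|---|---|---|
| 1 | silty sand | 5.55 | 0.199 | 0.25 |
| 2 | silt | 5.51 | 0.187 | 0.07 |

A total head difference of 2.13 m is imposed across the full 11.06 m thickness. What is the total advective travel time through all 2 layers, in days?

With flow normal to the layers, continuity requires the same specific discharge q through every layer.
Σ(b_i/K_i) = 5.55/0.199 + 5.51/0.187 = 57.35 d.
q = Δh / Σ(b_i/K_i) = 2.13 / 57.35 = 0.03714 m/day.
In each layer the seepage velocity is v_i = q/n_i, so the layer transit time is t_i = b_i·n_i / q:
  layer 1 (silty sand): t_1 = 5.55 × 0.25 / 0.03714 = 37.36 d
  layer 2 (silt): t_2 = 5.51 × 0.07 / 0.03714 = 10.39 d
Total t = Σ t_i = 47.75 days.

47.7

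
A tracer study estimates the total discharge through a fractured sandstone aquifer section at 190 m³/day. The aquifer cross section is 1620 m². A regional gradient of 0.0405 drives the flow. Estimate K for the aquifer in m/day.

2.90

Hydraulic gradient i = 0.0405.
From Q = K·A·i, K = Q / (A·i) = 190 / (1620 × 0.04050) = 2.896 m/day.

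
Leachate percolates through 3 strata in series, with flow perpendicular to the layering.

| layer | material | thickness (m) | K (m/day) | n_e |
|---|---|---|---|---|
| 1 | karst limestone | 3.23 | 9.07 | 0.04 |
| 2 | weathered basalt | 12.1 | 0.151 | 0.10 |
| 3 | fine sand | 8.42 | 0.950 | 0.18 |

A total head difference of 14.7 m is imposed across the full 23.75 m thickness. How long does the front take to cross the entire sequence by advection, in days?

With flow normal to the layers, continuity requires the same specific discharge q through every layer.
Σ(b_i/K_i) = 3.23/9.07 + 12.1/0.151 + 8.42/0.950 = 89.35 d.
q = Δh / Σ(b_i/K_i) = 14.7 / 89.35 = 0.1645 m/day.
In each layer the seepage velocity is v_i = q/n_i, so the layer transit time is t_i = b_i·n_i / q:
  layer 1 (karst limestone): t_1 = 3.23 × 0.04 / 0.1645 = 0.7853 d
  layer 2 (weathered basalt): t_2 = 12.1 × 0.10 / 0.1645 = 7.355 d
  layer 3 (fine sand): t_3 = 8.42 × 0.18 / 0.1645 = 9.212 d
Total t = Σ t_i = 17.35 days.

17.4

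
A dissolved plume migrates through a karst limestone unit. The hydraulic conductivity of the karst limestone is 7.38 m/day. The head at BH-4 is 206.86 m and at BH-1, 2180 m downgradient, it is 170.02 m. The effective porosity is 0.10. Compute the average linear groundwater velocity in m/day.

Hydraulic gradient i = (206.86 − 170.02) / 2180 = 36.84 / 2180 = 0.01690.
Darcy flux q = K · i = 7.380 × 0.01690 = 0.1247 m/day.
Seepage velocity v = q / n_e = 0.1247 / 0.10 = 1.247 m/day.

1.25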